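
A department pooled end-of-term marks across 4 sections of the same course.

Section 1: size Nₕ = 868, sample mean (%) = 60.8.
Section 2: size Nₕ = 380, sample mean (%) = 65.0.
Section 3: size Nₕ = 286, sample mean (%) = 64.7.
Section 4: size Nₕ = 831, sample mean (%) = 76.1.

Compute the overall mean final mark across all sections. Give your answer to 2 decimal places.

x̄_st = (Σ Nₕx̄ₕ) / (Σ Nₕ) = (868·60.8 + 380·65.0 + 286·64.7 + 831·76.1) / 2365
= 159217.7 / 2365 = 67.3225... → 67.32.

67.32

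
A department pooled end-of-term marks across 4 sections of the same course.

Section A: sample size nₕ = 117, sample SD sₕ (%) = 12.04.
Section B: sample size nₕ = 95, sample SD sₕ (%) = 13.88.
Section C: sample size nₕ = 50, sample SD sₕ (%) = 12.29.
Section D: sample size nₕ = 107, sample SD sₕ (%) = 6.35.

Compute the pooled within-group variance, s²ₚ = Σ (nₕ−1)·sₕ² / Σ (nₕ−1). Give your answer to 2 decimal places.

Degrees of freedom: 116 + 94 + 49 + 106 = 365.
Σ(nₕ−1)sₕ² = 116·144.9616 + 94·192.6544 + 49·151.0441 + 106·40.3225 = 46600.4051.
s²ₚ = 46600.4051 / 365 = 127.6723... → 127.67.

127.67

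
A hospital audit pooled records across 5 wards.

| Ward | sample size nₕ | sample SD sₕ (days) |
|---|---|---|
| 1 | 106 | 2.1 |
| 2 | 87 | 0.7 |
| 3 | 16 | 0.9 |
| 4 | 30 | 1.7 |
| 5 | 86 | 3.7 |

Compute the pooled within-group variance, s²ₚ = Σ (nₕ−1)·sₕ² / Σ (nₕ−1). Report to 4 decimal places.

5.5150

1: (106−1)·2.1² = 105·4.41 = 463.05
2: (87−1)·0.7² = 86·0.49 = 42.14
3: (16−1)·0.9² = 15·0.81 = 12.15
4: (30−1)·1.7² = 29·2.89 = 83.81
5: (86−1)·3.7² = 85·13.69 = 1163.65
Numerator = 1764.8; denominator = Σ(nₕ−1) = 320.
s²ₚ = 1764.8/320 = 5.515 → 5.5150.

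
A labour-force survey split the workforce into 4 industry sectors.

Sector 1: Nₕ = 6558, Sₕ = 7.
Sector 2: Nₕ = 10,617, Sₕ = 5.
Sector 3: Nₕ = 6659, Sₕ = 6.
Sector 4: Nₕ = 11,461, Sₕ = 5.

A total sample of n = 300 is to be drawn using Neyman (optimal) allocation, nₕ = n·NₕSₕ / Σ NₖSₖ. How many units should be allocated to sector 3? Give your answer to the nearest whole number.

61

Σ NₕSₕ = 6558·7 + 10617·5 + 6659·6 + 11461·5 = 196250.
Share for 3: 39954/196250 = 0.20359.
n_3 = 300 × 0.20359 = 61.076... → 61.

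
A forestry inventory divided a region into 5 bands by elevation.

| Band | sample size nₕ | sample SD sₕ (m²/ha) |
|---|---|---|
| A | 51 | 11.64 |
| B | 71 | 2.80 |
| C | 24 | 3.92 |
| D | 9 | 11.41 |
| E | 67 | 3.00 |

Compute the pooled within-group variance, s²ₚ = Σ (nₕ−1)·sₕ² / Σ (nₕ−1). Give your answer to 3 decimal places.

42.913

A: (51−1)·11.64² = 50·135.4896 = 6774.48
B: (71−1)·2.80² = 70·7.84 = 548.8
C: (24−1)·3.92² = 23·15.3664 = 353.4272
D: (9−1)·11.41² = 8·130.1881 = 1041.5048
E: (67−1)·3.00² = 66·9 = 594
Numerator = 9312.212; denominator = Σ(nₕ−1) = 217.
s²ₚ = 9312.212/217 = 42.91342... → 42.913.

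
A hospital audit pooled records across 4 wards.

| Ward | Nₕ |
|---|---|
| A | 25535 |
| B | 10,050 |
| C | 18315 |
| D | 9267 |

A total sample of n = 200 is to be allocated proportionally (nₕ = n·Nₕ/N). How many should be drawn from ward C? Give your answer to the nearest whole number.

58

N = 25535 + 10050 + 18315 + 9267 = 63167.
n_C = 200·18315/63167 = 57.989... → 58.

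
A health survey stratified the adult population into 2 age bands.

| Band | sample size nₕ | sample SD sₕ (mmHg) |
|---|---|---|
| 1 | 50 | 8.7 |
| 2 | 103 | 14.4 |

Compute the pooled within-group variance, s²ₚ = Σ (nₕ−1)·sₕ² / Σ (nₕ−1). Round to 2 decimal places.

Degrees of freedom: 49 + 102 = 151.
Σ(nₕ−1)sₕ² = 49·75.69 + 102·207.36 = 24859.53.
s²ₚ = 24859.53 / 151 = 164.6326... → 164.63.

164.63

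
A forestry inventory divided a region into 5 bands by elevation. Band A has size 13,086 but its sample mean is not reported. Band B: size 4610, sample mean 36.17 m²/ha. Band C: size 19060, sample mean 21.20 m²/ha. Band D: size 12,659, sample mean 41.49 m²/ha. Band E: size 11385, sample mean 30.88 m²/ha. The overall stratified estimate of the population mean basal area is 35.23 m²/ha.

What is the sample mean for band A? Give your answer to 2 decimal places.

53.06

Σ Nₕx̄ₕ = N·μ, so 13086·x̄_A = 60800·35.23 − (4610·36.17 + 19060·21.20 + 12659·41.49 + 11385·30.88).
= 2141984 − 1447606.41 = 694377.59.
x̄_A = 694377.59 / 13086 = 53.0626... → 53.06.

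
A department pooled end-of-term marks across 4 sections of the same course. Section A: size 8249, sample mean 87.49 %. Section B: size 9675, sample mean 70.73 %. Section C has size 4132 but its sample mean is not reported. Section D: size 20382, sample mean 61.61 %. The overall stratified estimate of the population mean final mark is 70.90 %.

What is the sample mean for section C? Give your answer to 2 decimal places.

84.00

N = 8249 + 9675 + 4132 + 20382 = 42438.
Overall total = μ·N = 70.90·42438 = 3008854.2.
Subtract the known strata: 8249·87.49 + 9675·70.73 + 20382·61.61 = 2661752.78.
Remaining total for section C: 3008854.2 − 2661752.78 = 347101.42.
Divide by its size: 347101.42 / 4132 = 84.0032... → 84.00.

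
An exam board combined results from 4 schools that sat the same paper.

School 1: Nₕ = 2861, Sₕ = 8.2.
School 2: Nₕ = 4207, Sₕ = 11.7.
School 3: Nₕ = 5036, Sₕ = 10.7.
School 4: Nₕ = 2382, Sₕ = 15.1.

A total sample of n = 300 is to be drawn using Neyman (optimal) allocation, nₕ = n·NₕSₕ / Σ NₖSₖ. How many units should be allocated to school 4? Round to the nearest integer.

1: NₕSₕ = 2861·8.2 = 23460.2
2: NₕSₕ = 4207·11.7 = 49221.9
3: NₕSₕ = 5036·10.7 = 53885.2
4: NₕSₕ = 2382·15.1 = 35968.2
Σ NₕSₕ = 162535.5.
n_4 = 300·35968.2/162535.5 = 66.388... → 66.

66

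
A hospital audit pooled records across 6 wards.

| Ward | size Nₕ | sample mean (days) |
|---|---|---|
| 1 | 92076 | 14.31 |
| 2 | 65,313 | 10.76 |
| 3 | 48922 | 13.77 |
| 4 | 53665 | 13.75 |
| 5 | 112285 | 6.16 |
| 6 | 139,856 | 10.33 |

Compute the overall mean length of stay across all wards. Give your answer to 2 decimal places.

10.87

N = 512117; weights Wₕ = Nₕ/N = (0.1798, 0.1275, 0.0955, 0.1048, 0.2193, 0.2731).
x̄_st = Σ Wₕ·x̄ₕ = 0.1798·14.31 + 0.1275·10.76 + 0.0955·13.77 + 0.1048·13.75 + 0.2193·6.16 + 0.2731·10.33 ≈ 10.8731...
→ 10.87.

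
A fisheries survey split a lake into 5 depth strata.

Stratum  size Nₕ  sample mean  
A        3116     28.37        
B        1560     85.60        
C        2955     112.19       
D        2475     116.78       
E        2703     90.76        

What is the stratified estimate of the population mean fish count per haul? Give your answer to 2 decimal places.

N = 3116 + 1560 + 2955 + 2475 + 2703 = 12809.
Weight each subgroup mean by Nₕ/N and sum.
Σ Nₕx̄ₕ = 3116·28.37 + 1560·85.60 + 2955·112.19 + 2475·116.78 + 2703·90.76 = 88400.92 + 133536 + 331521.45 + 289030.5 + 245324.28 = 1087813.15.
Divide by N: 1087813.15 / 12809 = 84.9257... → 84.93.

84.93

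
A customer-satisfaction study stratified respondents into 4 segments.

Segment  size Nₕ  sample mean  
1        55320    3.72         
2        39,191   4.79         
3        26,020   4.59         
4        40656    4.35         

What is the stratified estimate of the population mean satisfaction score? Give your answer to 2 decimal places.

x̄_st = (Σ Nₕx̄ₕ) / (Σ Nₕ) = (55320·3.72 + 39191·4.79 + 26020·4.59 + 40656·4.35) / 161187
= 689800.69 / 161187 = 4.2795... → 4.28.

4.28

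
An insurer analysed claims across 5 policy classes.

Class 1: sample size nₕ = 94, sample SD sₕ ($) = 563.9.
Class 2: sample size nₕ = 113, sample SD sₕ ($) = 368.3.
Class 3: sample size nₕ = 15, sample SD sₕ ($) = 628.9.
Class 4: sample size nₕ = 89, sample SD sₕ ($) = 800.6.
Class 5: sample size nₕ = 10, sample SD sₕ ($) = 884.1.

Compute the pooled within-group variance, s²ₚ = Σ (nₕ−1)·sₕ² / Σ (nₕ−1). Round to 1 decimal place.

1: (94−1)·563.9² = 93·317983.21 = 29572438.53
2: (113−1)·368.3² = 112·135644.89 = 15192227.68
3: (15−1)·628.9² = 14·395515.21 = 5537212.94
4: (89−1)·800.6² = 88·640960.36 = 56404511.68
5: (10−1)·884.1² = 9·781632.81 = 7034695.29
Numerator = 113741086.12; denominator = Σ(nₕ−1) = 316.
s²ₚ = 113741086.12/316 = 359940.146... → 359940.1.

359940.1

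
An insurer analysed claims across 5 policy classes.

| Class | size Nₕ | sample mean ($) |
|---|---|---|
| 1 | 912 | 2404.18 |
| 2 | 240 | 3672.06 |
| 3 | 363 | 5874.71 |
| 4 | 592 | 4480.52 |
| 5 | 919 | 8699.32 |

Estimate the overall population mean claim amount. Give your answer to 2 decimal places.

5239.12

x̄_st = (Σ Nₕx̄ₕ) / (Σ Nₕ) = (912·2404.18 + 240·3672.06 + 363·5874.71 + 592·4480.52 + 919·8699.32) / 3026
= 15853569.21 / 3026 = 5239.1174... → 5239.12.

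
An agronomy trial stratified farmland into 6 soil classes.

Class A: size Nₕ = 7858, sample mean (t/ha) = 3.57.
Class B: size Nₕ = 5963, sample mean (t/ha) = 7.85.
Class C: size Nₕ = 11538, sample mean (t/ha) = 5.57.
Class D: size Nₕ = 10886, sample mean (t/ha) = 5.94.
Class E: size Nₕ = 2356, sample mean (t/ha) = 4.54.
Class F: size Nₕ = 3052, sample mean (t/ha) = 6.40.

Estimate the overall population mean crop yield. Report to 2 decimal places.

x̄_st = (Σ Nₕx̄ₕ) / (Σ Nₕ) = (7858·3.57 + 5963·7.85 + 11538·5.57 + 10886·5.94 + 2356·4.54 + 3052·6.40) / 41653
= 234021.15 / 41653 = 5.6184... → 5.62.

5.62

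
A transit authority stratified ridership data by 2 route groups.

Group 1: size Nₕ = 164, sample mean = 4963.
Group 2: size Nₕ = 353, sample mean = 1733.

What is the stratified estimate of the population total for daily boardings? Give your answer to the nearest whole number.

1: 164·4963 = 813932
2: 353·1733 = 611749
τ̂ = Σ Nₕx̄ₕ = 1425681.

1425681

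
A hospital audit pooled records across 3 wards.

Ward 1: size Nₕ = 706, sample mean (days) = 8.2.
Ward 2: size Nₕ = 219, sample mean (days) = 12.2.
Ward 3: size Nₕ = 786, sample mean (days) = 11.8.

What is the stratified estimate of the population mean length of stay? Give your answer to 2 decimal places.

10.37

N = 1711; weights Wₕ = Nₕ/N = (0.4126, 0.1280, 0.4594).
x̄_st = Σ Wₕ·x̄ₕ = 0.4126·8.2 + 0.1280·12.2 + 0.4594·11.8 ≈ 10.3658...
→ 10.37.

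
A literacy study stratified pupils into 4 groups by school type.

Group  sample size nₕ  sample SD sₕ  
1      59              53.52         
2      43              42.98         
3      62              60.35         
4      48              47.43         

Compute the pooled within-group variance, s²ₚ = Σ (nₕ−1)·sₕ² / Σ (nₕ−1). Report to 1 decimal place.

2748.2

1: (59−1)·53.52² = 58·2864.3904 = 166134.6432
2: (43−1)·42.98² = 42·1847.2804 = 77585.7768
3: (62−1)·60.35² = 61·3642.1225 = 222169.4725
4: (48−1)·47.43² = 47·2249.6049 = 105731.4303
Numerator = 571621.3228; denominator = Σ(nₕ−1) = 208.
s²ₚ = 571621.3228/208 = 2748.179... → 2748.2.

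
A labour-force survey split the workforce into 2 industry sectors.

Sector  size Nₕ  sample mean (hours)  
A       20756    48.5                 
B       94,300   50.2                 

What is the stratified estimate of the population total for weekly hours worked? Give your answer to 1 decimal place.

5740526.0

Population total = Σ Nₕ·x̄ₕ (each stratum's size times its mean).
20756·48.5 + 94300·50.2 = 1006666 + 4733860 = 5740526.0.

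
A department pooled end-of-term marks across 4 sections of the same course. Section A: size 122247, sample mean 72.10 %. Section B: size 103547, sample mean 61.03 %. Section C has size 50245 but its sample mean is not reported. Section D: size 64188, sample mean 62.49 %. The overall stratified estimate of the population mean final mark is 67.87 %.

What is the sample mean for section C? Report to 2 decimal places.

Σ Nₕx̄ₕ = N·μ, so 50245·x̄_C = 340227·67.87 − (122247·72.10 + 103547·61.03 + 64188·62.49).
= 23091206.49 − 19144590.23 = 3946616.26.
x̄_C = 3946616.26 / 50245 = 78.5474... → 78.55.

78.55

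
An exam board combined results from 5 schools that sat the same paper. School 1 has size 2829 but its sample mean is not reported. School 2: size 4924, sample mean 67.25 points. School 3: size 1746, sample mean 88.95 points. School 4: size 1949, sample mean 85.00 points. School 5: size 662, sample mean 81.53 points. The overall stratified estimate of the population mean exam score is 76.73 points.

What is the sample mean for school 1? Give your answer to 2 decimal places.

N = 2829 + 4924 + 1746 + 1949 + 662 = 12110.
Overall total = μ·N = 76.73·12110 = 929200.3.
Subtract the known strata: 4924·67.25 + 1746·88.95 + 1949·85.00 + 662·81.53 = 706083.56.
Remaining total for school 1: 929200.3 − 706083.56 = 223116.74.
Divide by its size: 223116.74 / 2829 = 78.8677... → 78.87.

78.87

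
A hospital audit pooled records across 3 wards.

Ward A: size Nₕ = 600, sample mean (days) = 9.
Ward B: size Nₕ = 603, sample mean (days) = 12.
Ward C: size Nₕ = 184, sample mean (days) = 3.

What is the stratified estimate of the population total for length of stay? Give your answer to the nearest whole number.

13188

Estimate total by summing Nₕ·x̄ₕ over strata.
600·9 + 603·12 + 184·3 = 5400 + 7236 + 552 = 13188.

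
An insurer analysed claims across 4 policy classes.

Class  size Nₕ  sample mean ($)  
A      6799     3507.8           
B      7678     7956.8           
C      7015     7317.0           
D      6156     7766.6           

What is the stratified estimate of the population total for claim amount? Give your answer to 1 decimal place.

Population total = Σ Nₕ·x̄ₕ (each stratum's size times its mean).
6799·3507.8 + 7678·7956.8 + 7015·7317.0 + 6156·7766.6 = 23849532.2 + 61092310.4 + 51328755 + 47811189.6 = 184081787.2.

184081787.2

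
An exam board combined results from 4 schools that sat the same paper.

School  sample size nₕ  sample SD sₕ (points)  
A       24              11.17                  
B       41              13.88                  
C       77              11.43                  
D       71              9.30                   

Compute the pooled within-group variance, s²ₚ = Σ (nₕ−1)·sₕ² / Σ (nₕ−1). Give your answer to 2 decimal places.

A: (24−1)·11.17² = 23·124.7689 = 2869.6847
B: (41−1)·13.88² = 40·192.6544 = 7706.176
C: (77−1)·11.43² = 76·130.6449 = 9929.0124
D: (71−1)·9.30² = 70·86.49 = 6054.3
Numerator = 26559.1731; denominator = Σ(nₕ−1) = 209.
s²ₚ = 26559.1731/209 = 127.0774... → 127.08.

127.08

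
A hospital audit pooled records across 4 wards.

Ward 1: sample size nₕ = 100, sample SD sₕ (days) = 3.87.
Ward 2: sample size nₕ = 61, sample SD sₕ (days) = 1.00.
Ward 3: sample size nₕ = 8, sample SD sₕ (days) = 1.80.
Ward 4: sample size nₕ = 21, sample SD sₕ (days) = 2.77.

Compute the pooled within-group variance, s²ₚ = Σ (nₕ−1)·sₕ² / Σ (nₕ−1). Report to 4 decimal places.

9.2411

1: (100−1)·3.87² = 99·14.9769 = 1482.7131
2: (61−1)·1.00² = 60·1 = 60
3: (8−1)·1.80² = 7·3.24 = 22.68
4: (21−1)·2.77² = 20·7.6729 = 153.458
Numerator = 1718.8511; denominator = Σ(nₕ−1) = 186.
s²ₚ = 1718.8511/186 = 9.241135... → 9.2411.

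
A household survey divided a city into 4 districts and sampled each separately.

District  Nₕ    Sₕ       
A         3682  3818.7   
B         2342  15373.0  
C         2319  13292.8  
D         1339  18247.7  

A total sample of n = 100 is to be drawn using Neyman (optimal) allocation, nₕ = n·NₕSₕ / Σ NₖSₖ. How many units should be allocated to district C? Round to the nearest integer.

29

A: NₕSₕ = 3682·3818.7 = 14060453.4
B: NₕSₕ = 2342·15373.0 = 36003566
C: NₕSₕ = 2319·13292.8 = 30826003.2
D: NₕSₕ = 1339·18247.7 = 24433670.3
Σ NₕSₕ = 105323692.9.
n_C = 100·30826003.2/105323692.9 = 29.268... → 29.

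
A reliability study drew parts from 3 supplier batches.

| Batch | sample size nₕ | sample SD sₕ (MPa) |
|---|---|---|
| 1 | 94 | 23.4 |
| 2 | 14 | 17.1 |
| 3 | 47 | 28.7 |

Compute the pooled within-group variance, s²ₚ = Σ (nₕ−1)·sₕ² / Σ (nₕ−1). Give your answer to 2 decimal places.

609.30

1: (94−1)·23.4² = 93·547.56 = 50923.08
2: (14−1)·17.1² = 13·292.41 = 3801.33
3: (47−1)·28.7² = 46·823.69 = 37889.74
Numerator = 92614.15; denominator = Σ(nₕ−1) = 152.
s²ₚ = 92614.15/152 = 609.3036... → 609.30.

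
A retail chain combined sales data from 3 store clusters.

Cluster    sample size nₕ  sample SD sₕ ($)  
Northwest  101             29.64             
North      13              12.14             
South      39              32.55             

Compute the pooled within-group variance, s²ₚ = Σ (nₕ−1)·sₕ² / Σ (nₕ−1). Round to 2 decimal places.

865.88

Northwest: (101−1)·29.64² = 100·878.5296 = 87852.96
North: (13−1)·12.14² = 12·147.3796 = 1768.5552
South: (39−1)·32.55² = 38·1059.5025 = 40261.095
Numerator = 129882.6102; denominator = Σ(nₕ−1) = 150.
s²ₚ = 129882.6102/150 = 865.8841... → 865.88.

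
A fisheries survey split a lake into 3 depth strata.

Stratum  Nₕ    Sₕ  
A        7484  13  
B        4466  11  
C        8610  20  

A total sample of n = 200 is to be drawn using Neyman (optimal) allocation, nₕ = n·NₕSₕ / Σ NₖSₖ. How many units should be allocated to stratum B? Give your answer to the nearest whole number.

Σ NₕSₕ = 7484·13 + 4466·11 + 8610·20 = 318618.
Share for B: 49126/318618 = 0.15418.
n_B = 200 × 0.15418 = 30.837... → 31.

31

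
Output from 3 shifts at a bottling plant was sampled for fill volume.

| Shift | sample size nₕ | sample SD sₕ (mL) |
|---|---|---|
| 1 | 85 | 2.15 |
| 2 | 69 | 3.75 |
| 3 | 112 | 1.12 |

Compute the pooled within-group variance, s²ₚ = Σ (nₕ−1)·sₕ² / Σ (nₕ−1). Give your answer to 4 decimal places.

1: (85−1)·2.15² = 84·4.6225 = 388.29
2: (69−1)·3.75² = 68·14.0625 = 956.25
3: (112−1)·1.12² = 111·1.2544 = 139.2384
Numerator = 1483.7784; denominator = Σ(nₕ−1) = 263.
s²ₚ = 1483.7784/263 = 5.641743... → 5.6417.

5.6417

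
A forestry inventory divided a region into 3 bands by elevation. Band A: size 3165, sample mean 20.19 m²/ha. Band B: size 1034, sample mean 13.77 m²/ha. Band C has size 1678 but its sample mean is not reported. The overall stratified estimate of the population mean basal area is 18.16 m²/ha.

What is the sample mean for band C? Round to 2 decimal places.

17.04

Σ Nₕx̄ₕ = N·μ, so 1678·x̄_C = 5877·18.16 − (3165·20.19 + 1034·13.77).
= 106726.32 − 78139.53 = 28586.79.
x̄_C = 28586.79 / 1678 = 17.0362... → 17.04.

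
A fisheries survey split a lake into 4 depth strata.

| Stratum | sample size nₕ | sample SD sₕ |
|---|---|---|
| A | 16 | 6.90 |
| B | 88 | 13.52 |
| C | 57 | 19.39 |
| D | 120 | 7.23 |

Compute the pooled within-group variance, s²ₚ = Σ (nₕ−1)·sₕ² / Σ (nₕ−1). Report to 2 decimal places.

A: (16−1)·6.90² = 15·47.61 = 714.15
B: (88−1)·13.52² = 87·182.7904 = 15902.7648
C: (57−1)·19.39² = 56·375.9721 = 21054.4376
D: (120−1)·7.23² = 119·52.2729 = 6220.4751
Numerator = 43891.8275; denominator = Σ(nₕ−1) = 277.
s²ₚ = 43891.8275/277 = 158.4543... → 158.45.

158.45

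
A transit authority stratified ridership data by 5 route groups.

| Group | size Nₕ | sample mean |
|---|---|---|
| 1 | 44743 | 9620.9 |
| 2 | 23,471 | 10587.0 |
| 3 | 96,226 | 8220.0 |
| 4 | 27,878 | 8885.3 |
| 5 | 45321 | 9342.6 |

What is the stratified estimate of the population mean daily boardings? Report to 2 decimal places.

9009.69

x̄_st = (Σ Nₕx̄ₕ) / (Σ Nₕ) = (44743·9620.9 + 23471·10587.0 + 96226·8220.0 + 27878·8885.3 + 45321·9342.6) / 237639
= 2141053493.7 / 237639 = 9009.6890... → 9009.69.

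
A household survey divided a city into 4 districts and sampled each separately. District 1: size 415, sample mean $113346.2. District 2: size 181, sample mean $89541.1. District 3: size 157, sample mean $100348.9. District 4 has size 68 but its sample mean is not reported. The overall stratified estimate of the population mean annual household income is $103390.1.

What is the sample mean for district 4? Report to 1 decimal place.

Σ Nₕx̄ₕ = N·μ, so 68·x̄_4 = 821·103390.1 − (415·113346.2 + 181·89541.1 + 157·100348.9).
= 84883272.1 − 79000389.4 = 5882882.7.
x̄_4 = 5882882.7 / 68 = 86512.981... → 86513.0.

86513.0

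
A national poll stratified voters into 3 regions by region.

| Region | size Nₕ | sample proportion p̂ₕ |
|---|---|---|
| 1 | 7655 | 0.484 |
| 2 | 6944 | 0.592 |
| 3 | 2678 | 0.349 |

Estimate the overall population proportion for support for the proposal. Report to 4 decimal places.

0.5065

Wₕ = Nₕ/N with N = 17277: 0.4431, 0.4019, 0.1550.
p̂_st = 0.4431·0.484 + 0.4019·0.592 + 0.1550·0.349 ≈ 0.506482... → 0.5065.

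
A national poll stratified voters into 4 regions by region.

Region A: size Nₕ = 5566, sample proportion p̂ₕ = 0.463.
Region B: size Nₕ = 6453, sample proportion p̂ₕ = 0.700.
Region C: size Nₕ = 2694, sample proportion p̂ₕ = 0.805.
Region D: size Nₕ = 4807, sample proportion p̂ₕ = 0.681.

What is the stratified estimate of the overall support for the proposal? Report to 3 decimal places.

0.642

N = 5566 + 6453 + 2694 + 4807 = 19520.
Overall proportion = Σ (Nₕ/N)·p̂ₕ.
Σ Nₕp̂ₕ = 2577.058 + 4517.1 + 2168.67 + 3273.567 = 12536.395.
12536.395 / 19520 = 0.64223... → 0.642.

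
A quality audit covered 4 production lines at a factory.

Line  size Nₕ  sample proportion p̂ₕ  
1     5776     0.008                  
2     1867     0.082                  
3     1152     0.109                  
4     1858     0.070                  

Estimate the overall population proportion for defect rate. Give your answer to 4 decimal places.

0.0427

Wₕ = Nₕ/N with N = 10653: 0.5422, 0.1753, 0.1081, 0.1744.
p̂_st = 0.5422·0.008 + 0.1753·0.082 + 0.1081·0.109 + 0.1744·0.070 ≈ 0.042704... → 0.0427.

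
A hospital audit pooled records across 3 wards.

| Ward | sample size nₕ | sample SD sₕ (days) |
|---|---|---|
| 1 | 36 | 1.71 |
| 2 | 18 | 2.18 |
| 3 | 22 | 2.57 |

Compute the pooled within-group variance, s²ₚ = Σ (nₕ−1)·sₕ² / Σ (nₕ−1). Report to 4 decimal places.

Degrees of freedom: 35 + 17 + 21 = 73.
Σ(nₕ−1)sₕ² = 35·2.9241 + 17·4.7524 + 21·6.6049 = 321.8372.
s²ₚ = 321.8372 / 73 = 4.408729... → 4.4087.

4.4087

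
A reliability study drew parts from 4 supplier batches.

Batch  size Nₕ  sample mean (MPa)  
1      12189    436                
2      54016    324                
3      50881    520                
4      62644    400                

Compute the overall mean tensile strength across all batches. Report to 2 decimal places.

413.57

x̄_st = (Σ Nₕx̄ₕ) / (Σ Nₕ) = (12189·436 + 54016·324 + 50881·520 + 62644·400) / 179730
= 74331308 / 179730 = 413.5721... → 413.57.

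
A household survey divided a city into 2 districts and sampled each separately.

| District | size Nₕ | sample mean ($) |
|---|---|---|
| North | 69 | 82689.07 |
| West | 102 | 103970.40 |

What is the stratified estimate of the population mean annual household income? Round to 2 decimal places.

N = 171; weights Wₕ = Nₕ/N = (0.4035, 0.5965).
x̄_st = Σ Wₕ·x̄ₕ = 0.4035·82689.07 + 0.5965·103970.40 ≈ 95383.1967...
→ 95383.20.

95383.20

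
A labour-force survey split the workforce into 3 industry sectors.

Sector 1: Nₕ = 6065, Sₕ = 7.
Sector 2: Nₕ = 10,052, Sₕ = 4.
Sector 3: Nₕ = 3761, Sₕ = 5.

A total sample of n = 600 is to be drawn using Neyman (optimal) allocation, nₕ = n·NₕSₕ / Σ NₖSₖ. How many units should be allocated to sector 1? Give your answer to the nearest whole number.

Σ NₕSₕ = 6065·7 + 10052·4 + 3761·5 = 101468.
Share for 1: 42455/101468 = 0.41841.
n_1 = 600 × 0.41841 = 251.045... → 251.

251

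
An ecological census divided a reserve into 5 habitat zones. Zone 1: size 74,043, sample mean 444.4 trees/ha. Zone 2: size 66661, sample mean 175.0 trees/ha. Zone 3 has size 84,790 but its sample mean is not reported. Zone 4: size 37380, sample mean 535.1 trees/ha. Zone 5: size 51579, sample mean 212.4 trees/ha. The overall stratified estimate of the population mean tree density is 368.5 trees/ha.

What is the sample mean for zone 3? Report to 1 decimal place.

N = 74043 + 66661 + 84790 + 37380 + 51579 = 314453.
Overall total = μ·N = 368.5·314453 = 115875930.5.
Subtract the known strata: 74043·444.4 + 66661·175.0 + 37380·535.1 + 51579·212.4 = 75527801.8.
Remaining total for zone 3: 115875930.5 − 75527801.8 = 40348128.7.
Divide by its size: 40348128.7 / 84790 = 475.860... → 475.9.

475.9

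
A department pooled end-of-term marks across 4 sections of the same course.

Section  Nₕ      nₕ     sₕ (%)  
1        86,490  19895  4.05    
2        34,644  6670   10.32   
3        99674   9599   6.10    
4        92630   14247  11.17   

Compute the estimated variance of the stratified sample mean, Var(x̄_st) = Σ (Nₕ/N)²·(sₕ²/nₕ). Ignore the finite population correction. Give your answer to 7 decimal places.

N = 313438. Term for each stratum: Wₕ²sₕ²/nₕ.
Var(x̄_st) = 0.0000627761 + 0.0001950681 + 0.0003920073 + 0.0007648618 = 0.0014147133 → 0.0014147.

0.0014147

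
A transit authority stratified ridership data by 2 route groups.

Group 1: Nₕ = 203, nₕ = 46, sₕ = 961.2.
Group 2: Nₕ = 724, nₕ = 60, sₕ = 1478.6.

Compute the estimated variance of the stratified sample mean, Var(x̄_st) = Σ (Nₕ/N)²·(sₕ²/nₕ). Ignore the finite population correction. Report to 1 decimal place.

23189.5

N = 927; Wₕ = Nₕ/N.
group 1: (203/927)²·961.2²/46 = 963.1686
group 2: (724/927)²·1478.6²/60 = 22226.3330
Sum = 23189.5016 → 23189.5.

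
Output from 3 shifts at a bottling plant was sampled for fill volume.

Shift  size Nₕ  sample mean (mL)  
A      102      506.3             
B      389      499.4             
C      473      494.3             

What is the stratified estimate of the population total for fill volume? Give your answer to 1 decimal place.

479713.1

Population total = Σ Nₕ·x̄ₕ (each stratum's size times its mean).
102·506.3 + 389·499.4 + 473·494.3 = 51642.6 + 194266.6 + 233803.9 = 479713.1.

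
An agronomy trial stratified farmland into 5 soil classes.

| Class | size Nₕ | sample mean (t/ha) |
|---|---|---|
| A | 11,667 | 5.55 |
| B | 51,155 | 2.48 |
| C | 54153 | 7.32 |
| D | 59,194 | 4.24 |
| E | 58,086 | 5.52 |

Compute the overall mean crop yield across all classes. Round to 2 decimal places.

N = 234255; weights Wₕ = Nₕ/N = (0.0498, 0.2184, 0.2312, 0.2527, 0.2480).
x̄_st = Σ Wₕ·x̄ₕ = 0.0498·5.55 + 0.2184·2.48 + 0.2312·7.32 + 0.2527·4.24 + 0.2480·5.52 ≈ 4.9503...
→ 4.95.

4.95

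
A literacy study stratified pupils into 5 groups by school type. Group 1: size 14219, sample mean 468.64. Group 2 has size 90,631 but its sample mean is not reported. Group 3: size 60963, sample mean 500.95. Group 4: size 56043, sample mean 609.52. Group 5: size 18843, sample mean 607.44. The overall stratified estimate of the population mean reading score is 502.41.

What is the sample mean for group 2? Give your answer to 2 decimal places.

420.62

Σ Nₕx̄ₕ = N·μ, so 90631·x̄_2 = 240699·502.41 − (14219·468.64 + 60963·500.95 + 56043·609.52 + 18843·607.44).
= 120929584.59 − 82808328.29 = 38121256.3.
x̄_2 = 38121256.3 / 90631 = 420.6205... → 420.62.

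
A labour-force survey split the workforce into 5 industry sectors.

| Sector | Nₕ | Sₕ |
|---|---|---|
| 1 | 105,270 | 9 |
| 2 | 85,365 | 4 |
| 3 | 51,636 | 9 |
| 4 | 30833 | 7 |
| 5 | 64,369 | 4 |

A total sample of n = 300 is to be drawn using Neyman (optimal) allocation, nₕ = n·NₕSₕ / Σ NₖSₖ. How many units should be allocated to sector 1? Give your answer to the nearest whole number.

Σ NₕSₕ = 105270·9 + 85365·4 + 51636·9 + 30833·7 + 64369·4 = 2226921.
Share for 1: 947430/2226921 = 0.42544.
n_1 = 300 × 0.42544 = 127.633... → 128.

128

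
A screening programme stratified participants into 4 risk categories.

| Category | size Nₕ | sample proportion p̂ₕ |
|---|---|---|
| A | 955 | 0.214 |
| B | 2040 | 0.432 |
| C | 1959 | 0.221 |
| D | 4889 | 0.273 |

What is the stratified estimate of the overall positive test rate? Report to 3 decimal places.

0.290

Wₕ = Nₕ/N with N = 9843: 0.0970, 0.2073, 0.1990, 0.4967.
p̂_st = 0.0970·0.214 + 0.2073·0.432 + 0.1990·0.221 + 0.4967·0.273 ≈ 0.28988... → 0.290.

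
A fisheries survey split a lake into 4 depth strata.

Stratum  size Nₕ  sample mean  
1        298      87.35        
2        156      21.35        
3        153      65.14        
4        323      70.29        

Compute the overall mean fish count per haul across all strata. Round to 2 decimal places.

66.70

N = 930; weights Wₕ = Nₕ/N = (0.3204, 0.1677, 0.1645, 0.3473).
x̄_st = Σ Wₕ·x̄ₕ = 0.3204·87.35 + 0.1677·21.35 + 0.1645·65.14 + 0.3473·70.29 ≈ 66.7000...
→ 66.70.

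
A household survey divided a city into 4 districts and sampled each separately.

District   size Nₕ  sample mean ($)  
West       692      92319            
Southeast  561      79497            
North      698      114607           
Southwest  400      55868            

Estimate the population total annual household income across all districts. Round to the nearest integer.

210825451

Estimate total by summing Nₕ·x̄ₕ over strata.
692·92319 + 561·79497 + 698·114607 + 400·55868 = 63884748 + 44597817 + 79995686 + 22347200 = 210825451.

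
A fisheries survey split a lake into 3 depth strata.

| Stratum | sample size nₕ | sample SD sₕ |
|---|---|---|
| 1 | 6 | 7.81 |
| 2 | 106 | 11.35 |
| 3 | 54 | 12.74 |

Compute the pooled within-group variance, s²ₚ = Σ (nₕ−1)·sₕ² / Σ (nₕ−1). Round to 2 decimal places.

137.63

Degrees of freedom: 5 + 105 + 53 = 163.
Σ(nₕ−1)sₕ² = 5·60.9961 + 105·128.8225 + 53·162.3076 = 22433.6458.
s²ₚ = 22433.6458 / 163 = 137.6297... → 137.63.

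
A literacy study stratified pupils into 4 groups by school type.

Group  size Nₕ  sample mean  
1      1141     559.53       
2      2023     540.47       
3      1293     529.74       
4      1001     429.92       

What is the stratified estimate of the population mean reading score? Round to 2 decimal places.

N = 5458; weights Wₕ = Nₕ/N = (0.2091, 0.3706, 0.2369, 0.1834).
x̄_st = Σ Wₕ·x̄ₕ = 0.2091·559.53 + 0.3706·540.47 + 0.2369·529.74 + 0.1834·429.92 ≈ 521.6376...
→ 521.64.

521.64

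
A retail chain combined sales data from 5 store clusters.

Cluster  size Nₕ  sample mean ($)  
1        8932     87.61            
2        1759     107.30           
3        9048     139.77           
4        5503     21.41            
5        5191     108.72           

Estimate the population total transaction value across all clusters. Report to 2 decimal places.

2918096.93

Estimate total by summing Nₕ·x̄ₕ over strata.
8932·87.61 + 1759·107.30 + 9048·139.77 + 5503·21.41 + 5191·108.72 = 782532.52 + 188740.7 + 1264638.96 + 117819.23 + 564365.52 = 2918096.93.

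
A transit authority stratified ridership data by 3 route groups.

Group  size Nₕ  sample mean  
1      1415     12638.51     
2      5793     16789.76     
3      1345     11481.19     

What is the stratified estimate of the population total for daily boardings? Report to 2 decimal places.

130588771.88

Population total = Σ Nₕ·x̄ₕ (each stratum's size times its mean).
1415·12638.51 + 5793·16789.76 + 1345·11481.19 = 17883491.65 + 97263079.68 + 15442200.55 = 130588771.88.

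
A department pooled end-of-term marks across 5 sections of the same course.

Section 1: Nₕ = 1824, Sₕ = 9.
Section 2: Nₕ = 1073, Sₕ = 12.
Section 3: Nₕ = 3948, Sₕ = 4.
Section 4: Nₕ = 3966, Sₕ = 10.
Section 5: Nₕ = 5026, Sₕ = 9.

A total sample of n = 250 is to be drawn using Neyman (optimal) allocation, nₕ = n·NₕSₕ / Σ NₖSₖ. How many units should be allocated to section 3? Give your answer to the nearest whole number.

1: NₕSₕ = 1824·9 = 16416
2: NₕSₕ = 1073·12 = 12876
3: NₕSₕ = 3948·4 = 15792
4: NₕSₕ = 3966·10 = 39660
5: NₕSₕ = 5026·9 = 45234
Σ NₕSₕ = 129978.
n_3 = 250·15792/129978 = 30.374... → 30.

30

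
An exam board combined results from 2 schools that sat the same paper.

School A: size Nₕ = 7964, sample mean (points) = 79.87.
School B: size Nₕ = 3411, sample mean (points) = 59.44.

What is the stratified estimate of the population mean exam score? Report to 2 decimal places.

N = 7964 + 3411 = 11375.
Weight each subgroup mean by Nₕ/N and sum.
Σ Nₕx̄ₕ = 7964·79.87 + 3411·59.44 = 636084.68 + 202749.84 = 838834.52.
Divide by N: 838834.52 / 11375 = 73.7437... → 73.74.

73.74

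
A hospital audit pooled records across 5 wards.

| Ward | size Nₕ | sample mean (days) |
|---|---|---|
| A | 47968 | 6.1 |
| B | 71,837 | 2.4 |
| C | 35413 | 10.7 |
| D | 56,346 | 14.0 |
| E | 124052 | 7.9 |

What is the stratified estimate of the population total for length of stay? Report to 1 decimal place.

2612787.5

Population total = Σ Nₕ·x̄ₕ (each stratum's size times its mean).
47968·6.1 + 71837·2.4 + 35413·10.7 + 56346·14.0 + 124052·7.9 = 292604.8 + 172408.8 + 378919.1 + 788844 + 980010.8 = 2612787.5.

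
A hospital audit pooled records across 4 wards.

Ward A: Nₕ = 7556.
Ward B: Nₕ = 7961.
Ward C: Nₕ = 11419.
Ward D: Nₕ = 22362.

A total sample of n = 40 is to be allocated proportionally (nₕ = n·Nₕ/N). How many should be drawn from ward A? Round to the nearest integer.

N = 7556 + 7961 + 11419 + 22362 = 49298.
n_A = 40·7556/49298 = 6.131... → 6.

6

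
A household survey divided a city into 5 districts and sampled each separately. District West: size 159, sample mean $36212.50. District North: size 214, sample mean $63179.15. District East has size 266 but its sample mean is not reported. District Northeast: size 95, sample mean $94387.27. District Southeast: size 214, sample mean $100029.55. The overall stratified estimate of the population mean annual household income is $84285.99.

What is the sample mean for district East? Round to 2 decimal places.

N = 159 + 214 + 266 + 95 + 214 = 948.
Overall total = μ·N = 84285.99·948 = 79903118.52.
Subtract the known strata: 159·36212.50 + 214·63179.15 + 95·94387.27 + 214·100029.55 = 49651239.95.
Remaining total for district East: 79903118.52 − 49651239.95 = 30251878.57.
Divide by its size: 30251878.57 / 266 = 113728.8668... → 113728.87.

113728.87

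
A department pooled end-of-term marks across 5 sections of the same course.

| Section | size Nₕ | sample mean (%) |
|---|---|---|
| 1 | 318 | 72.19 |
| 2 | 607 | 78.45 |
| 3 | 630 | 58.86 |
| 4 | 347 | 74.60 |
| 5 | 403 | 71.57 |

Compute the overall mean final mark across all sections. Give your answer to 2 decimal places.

70.45

x̄_st = (Σ Nₕx̄ₕ) / (Σ Nₕ) = (318·72.19 + 607·78.45 + 630·58.86 + 347·74.60 + 403·71.57) / 2305
= 162386.28 / 2305 = 70.4496... → 70.45.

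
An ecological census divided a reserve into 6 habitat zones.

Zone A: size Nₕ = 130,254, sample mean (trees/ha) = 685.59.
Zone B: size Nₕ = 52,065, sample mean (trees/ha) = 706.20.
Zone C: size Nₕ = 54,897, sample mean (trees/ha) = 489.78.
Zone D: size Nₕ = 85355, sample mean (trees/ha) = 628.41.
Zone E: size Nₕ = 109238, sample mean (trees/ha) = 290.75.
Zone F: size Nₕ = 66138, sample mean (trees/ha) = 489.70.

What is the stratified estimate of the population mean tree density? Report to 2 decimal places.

N = 497947; weights Wₕ = Nₕ/N = (0.2616, 0.1046, 0.1102, 0.1714, 0.2194, 0.1328).
x̄_st = Σ Wₕ·x̄ₕ = 0.2616·685.59 + 0.1046·706.20 + 0.1102·489.78 + 0.1714·628.41 + 0.2194·290.75 + 0.1328·489.70 ≈ 543.7190...
→ 543.72.

543.72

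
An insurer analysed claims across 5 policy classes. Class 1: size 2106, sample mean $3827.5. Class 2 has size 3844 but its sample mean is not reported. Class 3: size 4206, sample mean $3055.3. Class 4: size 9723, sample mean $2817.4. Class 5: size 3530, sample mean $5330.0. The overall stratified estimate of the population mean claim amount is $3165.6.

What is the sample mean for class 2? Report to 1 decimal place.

N = 2106 + 3844 + 4206 + 9723 + 3530 = 23409.
Overall total = μ·N = 3165.6·23409 = 74103530.4.
Subtract the known strata: 2106·3827.5 + 4206·3055.3 + 9723·2817.4 + 3530·5330.0 = 67119787.
Remaining total for class 2: 74103530.4 − 67119787 = 6983743.4.
Divide by its size: 6983743.4 / 3844 = 1816.791... → 1816.8.

1816.8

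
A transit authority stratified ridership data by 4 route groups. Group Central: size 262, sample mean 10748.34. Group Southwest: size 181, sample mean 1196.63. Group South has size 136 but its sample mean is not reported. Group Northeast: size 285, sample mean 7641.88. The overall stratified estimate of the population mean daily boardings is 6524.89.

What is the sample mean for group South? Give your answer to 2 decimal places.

N = 262 + 181 + 136 + 285 = 864.
Overall total = μ·N = 6524.89·864 = 5637504.96.
Subtract the known strata: 262·10748.34 + 181·1196.63 + 285·7641.88 = 5210590.91.
Remaining total for group South: 5637504.96 − 5210590.91 = 426914.05.
Divide by its size: 426914.05 / 136 = 3139.0739... → 3139.07.

3139.07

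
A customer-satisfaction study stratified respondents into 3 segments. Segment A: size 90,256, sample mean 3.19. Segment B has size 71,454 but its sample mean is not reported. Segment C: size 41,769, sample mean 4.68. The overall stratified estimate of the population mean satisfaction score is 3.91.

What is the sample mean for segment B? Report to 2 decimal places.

4.37

Σ Nₕx̄ₕ = N·μ, so 71454·x̄_B = 203479·3.91 − (90256·3.19 + 41769·4.68).
= 795602.89 − 483395.56 = 312207.33.
x̄_B = 312207.33 / 71454 = 4.3693... → 4.37.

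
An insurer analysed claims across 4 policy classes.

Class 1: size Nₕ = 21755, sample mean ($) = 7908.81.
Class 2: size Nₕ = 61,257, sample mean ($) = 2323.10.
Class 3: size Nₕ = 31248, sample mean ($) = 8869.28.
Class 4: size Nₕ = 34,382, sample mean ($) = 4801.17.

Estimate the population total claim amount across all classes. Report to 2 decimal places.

756583386.63

Population total = Σ Nₕ·x̄ₕ (each stratum's size times its mean).
21755·7908.81 + 61257·2323.10 + 31248·8869.28 + 34382·4801.17 = 172056161.55 + 142306136.7 + 277147261.44 + 165073826.94 = 756583386.63.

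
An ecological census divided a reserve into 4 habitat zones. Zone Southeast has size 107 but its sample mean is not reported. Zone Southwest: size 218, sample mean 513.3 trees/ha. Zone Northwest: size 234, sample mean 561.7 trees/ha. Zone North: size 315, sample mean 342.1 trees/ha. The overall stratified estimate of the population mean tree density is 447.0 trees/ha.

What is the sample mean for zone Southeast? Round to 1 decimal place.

N = 107 + 218 + 234 + 315 = 874.
Overall total = μ·N = 447.0·874 = 390678.
Subtract the known strata: 218·513.3 + 234·561.7 + 315·342.1 = 351098.7.
Remaining total for zone Southeast: 390678 − 351098.7 = 39579.3.
Divide by its size: 39579.3 / 107 = 369.9 → 369.9.

369.9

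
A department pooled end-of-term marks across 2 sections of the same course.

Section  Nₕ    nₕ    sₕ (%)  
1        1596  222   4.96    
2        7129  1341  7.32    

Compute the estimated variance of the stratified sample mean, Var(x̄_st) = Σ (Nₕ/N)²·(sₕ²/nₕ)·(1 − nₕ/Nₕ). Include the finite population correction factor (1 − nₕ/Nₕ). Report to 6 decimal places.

0.024850

N = 8725; Wₕ = Nₕ/N.
section 1: (1596/8725)²·4.96²/222·(1 − 222/1596) = 0.003192266
section 2: (7129/8725)²·7.32²/1341·(1 − 1341/7129) = 0.021658065
Sum = 0.024850331 → 0.024850.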